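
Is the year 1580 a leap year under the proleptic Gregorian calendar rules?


Gregorian leap year rule: divisible by 4, but not by 100, unless also by 400.
1580 is divisible by 4 but not 100 -> leap year

Yes


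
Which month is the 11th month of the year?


Month 11 of 12

November


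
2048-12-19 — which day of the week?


Date: December 19, 2048
Anchor: Jan 1, 2048. With p = 2048 - 1 = 2047: (p + p//4 - p//100 + p//400) mod 7 = (2047 + 511 - 20 + 5) mod 7 = 2543 mod 7 = 2 -> Wednesday (Mon=0 ... Sun=6)
Days before December (Jan-Nov): 335; offset = 335 + 19 - 1 = 353
Weekday index = (2 + 353) mod 7 = 5

Day of the week: Saturday


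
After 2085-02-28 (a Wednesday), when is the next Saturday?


Current: Wednesday
Target: Saturday
Days ahead: 3

Next Saturday: 2085-03-03


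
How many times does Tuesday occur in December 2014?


December 2014 has 31 days
Anchor: Jan 1, 2014. With p = 2014 - 1 = 2013: (p + p//4 - p//100 + p//400) mod 7 = (2013 + 503 - 20 + 5) mod 7 = 2501 mod 7 = 2 -> Wednesday (Mon=0 ... Sun=6)
Days before December (Jan-Nov): 334; December 1 index = (2 + 334) mod 7 = 0 -> Monday
First Tuesday is December 2
Tuesdays: 2, 9, 16, 23, 30

5 Tuesdays


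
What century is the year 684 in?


Century = (year - 1) // 100 + 1
= (684 - 1) // 100 + 1
= 683 // 100 + 1
= 6 + 1

7th century


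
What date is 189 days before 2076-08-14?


Start: 2076-08-14, subtract 189 days
Back 14 days from August 14 reaches July 31, 2076 -> 175 left
July 2076 has 31 days -> back to June 30, 2076 -> 144 left
June 2076 has 30 days -> back to May 31, 2076 -> 114 left
May 2076 has 31 days -> back to April 30, 2076 -> 83 left
April 2076 has 30 days -> back to March 31, 2076 -> 53 left
March 2076 has 31 days -> back to February 29, 2076 -> 22 left
February 2076: 29 - 22 = 7 -> lands on February 7

Result: 2076-02-07


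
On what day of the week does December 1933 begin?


Target: December 1, 1933
Anchor: Jan 1, 1933. With p = 1933 - 1 = 1932: (p + p//4 - p//100 + p//400) mod 7 = (1932 + 483 - 19 + 4) mod 7 = 2400 mod 7 = 6 -> Sunday (Mon=0 ... Sun=6)
Days before December (Jan-Nov): 334 days
Weekday index = (6 + 334) mod 7 = 4

Friday


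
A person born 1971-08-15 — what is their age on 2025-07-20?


Birth: 1971-08-15
Reference: 2025-07-20
Year difference: 2025 - 1971 = 54
Birthday not yet reached in 2025, subtract 1

53 years old


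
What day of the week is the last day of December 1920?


December 1920 has 31 days
Anchor: Jan 1, 1920. With p = 1920 - 1 = 1919: (p + p//4 - p//100 + p//400) mod 7 = (1919 + 479 - 19 + 4) mod 7 = 2383 mod 7 = 3 -> Thursday (Mon=0 ... Sun=6)
Days before December (Jan-Nov): 335; December 1 index = (3 + 335) mod 7 = 2 -> Wednesday
Last day offset: 31 - 1 = 30 days
Weekday index = (2 + 30) mod 7 = 4

Friday, December 31


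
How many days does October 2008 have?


October 2008

31 days


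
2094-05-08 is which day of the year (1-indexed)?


Date: May 8, 2094
Days in months 1 through 4: 120
Plus 8 days in May

Day of year: 128


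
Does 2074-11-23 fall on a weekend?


Anchor: Jan 1, 2074. With p = 2074 - 1 = 2073: (p + p//4 - p//100 + p//400) mod 7 = (2073 + 518 - 20 + 5) mod 7 = 2576 mod 7 = 0 -> Monday (Mon=0 ... Sun=6)
Day of year: 327; offset = 326
Weekday index = (0 + 326) mod 7 = 4 -> Friday
Weekend days: Saturday, Sunday

No


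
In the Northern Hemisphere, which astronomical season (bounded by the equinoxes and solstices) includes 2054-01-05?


Date: January 5
Astronomical Winter (approx.; exact equinox/solstice day varies by year): December 21 to March 19
January 5 falls within the Winter window

Winter


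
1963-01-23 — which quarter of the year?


Month: January (month 1)
Q1: Jan-Mar, Q2: Apr-Jun, Q3: Jul-Sep, Q4: Oct-Dec

Q1


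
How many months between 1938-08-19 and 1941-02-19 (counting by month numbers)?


From August 1938 to February 1941
3 years * 12 = 36 months, minus 6 months = 30

30 months


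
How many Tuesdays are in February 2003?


February 2003 has 28 days
Anchor: Jan 1, 2003. With p = 2003 - 1 = 2002: (p + p//4 - p//100 + p//400) mod 7 = (2002 + 500 - 20 + 5) mod 7 = 2487 mod 7 = 2 -> Wednesday (Mon=0 ... Sun=6)
Days before February (Jan): 31; February 1 index = (2 + 31) mod 7 = 5 -> Saturday
First Tuesday is February 4
Tuesdays: 4, 11, 18, 25

4 Tuesdays


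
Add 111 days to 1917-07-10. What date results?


Start: 1917-07-10, add 111 days
July 1917 has 31 days: 31 - 10 = 21 days to July 31 -> 90 left
August 1917 has 31 days -> 59 left
September 1917 has 30 days -> 29 left
October 1917: 29 <= 31 -> lands on October 29

Result: 1917-10-29


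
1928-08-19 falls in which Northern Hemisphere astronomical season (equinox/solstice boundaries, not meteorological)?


Date: August 19
Astronomical Summer (approx.; exact equinox/solstice day varies by year): June 21 to September 21
August 19 falls within the Summer window

Summer


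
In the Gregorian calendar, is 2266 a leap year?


Gregorian leap year rule: divisible by 4, but not by 100, unless also by 400.
2266 is not divisible by 4 -> not a leap year

No


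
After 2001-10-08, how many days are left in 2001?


Day of year: 281 of 365
Remaining = 365 - 281

84 days


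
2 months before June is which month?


June is month 6
6 - 2 = 4

April


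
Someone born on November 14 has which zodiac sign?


Date: November 14
Conventional tropical zodiac dates: Scorpio from October 23 onward; Sagittarius starts November 22
November 14 falls within the Scorpio range

Scorpio


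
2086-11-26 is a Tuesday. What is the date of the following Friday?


Current: Tuesday
Target: Friday
Days ahead: 3

Next Friday: 2086-11-29


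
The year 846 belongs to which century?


Century = (year - 1) // 100 + 1
= (846 - 1) // 100 + 1
= 845 // 100 + 1
= 8 + 1

9th century


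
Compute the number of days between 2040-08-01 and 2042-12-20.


From 2040-08-01 to 2042-12-20
2040-08-01: days before August = 31 + 29 + 31 + 30 + 31 + 30 + 31 = 213 (2040 is a leap year); day of year = 213 + 1 = 214
2042-12-20: days before December = 31 + 28 + 31 + 30 + 31 + 30 + 31 + 31 + 30 + 31 + 30 = 334 (2042 is not a leap year); day of year = 334 + 20 = 354
Rest of 2040: 366 - 214 = 152
Full years 2041 (365): 365
Total = 152 + 365 + 354 = 871

871 days


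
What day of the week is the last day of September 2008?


September 2008 has 30 days
Anchor: Jan 1, 2008. With p = 2008 - 1 = 2007: (p + p//4 - p//100 + p//400) mod 7 = (2007 + 501 - 20 + 5) mod 7 = 2493 mod 7 = 1 -> Tuesday (Mon=0 ... Sun=6)
Days before September (Jan-Aug): 244; September 1 index = (1 + 244) mod 7 = 0 -> Monday
Last day offset: 30 - 1 = 29 days
Weekday index = (0 + 29) mod 7 = 1

Tuesday, September 30


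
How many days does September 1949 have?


September 1949

30 days


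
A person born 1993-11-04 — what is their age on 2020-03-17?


Birth: 1993-11-04
Reference: 2020-03-17
Year difference: 2020 - 1993 = 27
Birthday not yet reached in 2020, subtract 1

26 years old


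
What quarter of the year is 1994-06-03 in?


Month: June (month 6)
Q1: Jan-Mar, Q2: Apr-Jun, Q3: Jul-Sep, Q4: Oct-Dec

Q2


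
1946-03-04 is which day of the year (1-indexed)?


Date: March 4, 1946
Days in months 1 through 2: 59
Plus 4 days in March

Day of year: 63


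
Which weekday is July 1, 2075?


Target: July 1, 2075
Anchor: Jan 1, 2075. With p = 2075 - 1 = 2074: (p + p//4 - p//100 + p//400) mod 7 = (2074 + 518 - 20 + 5) mod 7 = 2577 mod 7 = 1 -> Tuesday (Mon=0 ... Sun=6)
Days before July (Jan-Jun): 181 days
Weekday index = (1 + 181) mod 7 = 0

Monday


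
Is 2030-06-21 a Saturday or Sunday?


Anchor: Jan 1, 2030. With p = 2030 - 1 = 2029: (p + p//4 - p//100 + p//400) mod 7 = (2029 + 507 - 20 + 5) mod 7 = 2521 mod 7 = 1 -> Tuesday (Mon=0 ... Sun=6)
Day of year: 172; offset = 171
Weekday index = (1 + 171) mod 7 = 4 -> Friday
Weekend days: Saturday, Sunday

No


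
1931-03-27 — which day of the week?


Date: March 27, 1931
Anchor: Jan 1, 1931. With p = 1931 - 1 = 1930: (p + p//4 - p//100 + p//400) mod 7 = (1930 + 482 - 19 + 4) mod 7 = 2397 mod 7 = 3 -> Thursday (Mon=0 ... Sun=6)
Days before March (Jan-Feb): 59; offset = 59 + 27 - 1 = 85
Weekday index = (3 + 85) mod 7 = 4

Day of the week: Friday


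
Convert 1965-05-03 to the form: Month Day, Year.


ISO 1965-05-03 parses as year=1965, month=05, day=03
Month 5 -> May

May 3, 1965


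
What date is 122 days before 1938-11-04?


Start: 1938-11-04, subtract 122 days
Back 4 days from November 4 reaches October 31, 1938 -> 118 left
October 1938 has 31 days -> back to September 30, 1938 -> 87 left
September 1938 has 30 days -> back to August 31, 1938 -> 57 left
August 1938 has 31 days -> back to July 31, 1938 -> 26 left
July 1938: 31 - 26 = 5 -> lands on July 5

Result: 1938-07-05


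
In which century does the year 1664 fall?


Century = (year - 1) // 100 + 1
= (1664 - 1) // 100 + 1
= 1663 // 100 + 1
= 16 + 1

17th century


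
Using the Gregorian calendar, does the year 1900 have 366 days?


Gregorian leap year rule: divisible by 4, but not by 100, unless also by 400.
1900 is divisible by 100 but not 400 -> not a leap year

No


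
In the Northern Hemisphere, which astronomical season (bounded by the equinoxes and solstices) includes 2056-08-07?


Date: August 7
Astronomical Summer (approx.; exact equinox/solstice day varies by year): June 21 to September 21
August 7 falls within the Summer window

Summer


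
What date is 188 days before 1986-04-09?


Start: 1986-04-09, subtract 188 days
Back 9 days from April 9 reaches March 31, 1986 -> 179 left
March 1986 has 31 days -> back to February 28, 1986 -> 148 left
February 1986 has 28 days -> back to January 31, 1986 -> 120 left
January 1986 has 31 days -> back to December 31, 1985 -> 89 left
December 1985 has 31 days -> back to November 30, 1985 -> 58 left
November 1985 has 30 days -> back to October 31, 1985 -> 28 left
October 1985: 31 - 28 = 3 -> lands on October 3

Result: 1985-10-03


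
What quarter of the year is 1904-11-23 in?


Month: November (month 11)
Q1: Jan-Mar, Q2: Apr-Jun, Q3: Jul-Sep, Q4: Oct-Dec

Q4


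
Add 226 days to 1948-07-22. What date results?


Start: 1948-07-22, add 226 days
July 1948 has 31 days: 31 - 22 = 9 days to July 31 -> 217 left
August 1948 has 31 days -> 186 left
September 1948 has 30 days -> 156 left
October 1948 has 31 days -> 125 left
November 1948 has 30 days -> 95 left
December 1948 has 31 days -> 64 left
January 1949 has 31 days -> 33 left
February 1949 has 28 days -> 5 left
March 1949: 5 <= 31 -> lands on March 5

Result: 1949-03-05


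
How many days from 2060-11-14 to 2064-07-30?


From 2060-11-14 to 2064-07-30
2060-11-14: days before November = 31 + 29 + 31 + 30 + 31 + 30 + 31 + 31 + 30 + 31 = 305 (2060 is a leap year); day of year = 305 + 14 = 319
2064-07-30: days before July = 31 + 29 + 31 + 30 + 31 + 30 = 182 (2064 is a leap year); day of year = 182 + 30 = 212
Rest of 2060: 366 - 319 = 47
Full years 2061 (365), 2062 (365), 2063 (365): 1095
Total = 47 + 1095 + 212 = 1354

1354 days


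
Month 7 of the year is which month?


Month 7 of 12

July


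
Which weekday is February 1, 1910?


Target: February 1, 1910
Anchor: Jan 1, 1910. With p = 1910 - 1 = 1909: (p + p//4 - p//100 + p//400) mod 7 = (1909 + 477 - 19 + 4) mod 7 = 2371 mod 7 = 5 -> Saturday (Mon=0 ... Sun=6)
Days before February (Jan): 31 days
Weekday index = (5 + 31) mod 7 = 1

Tuesday


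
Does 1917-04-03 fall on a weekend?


Anchor: Jan 1, 1917. With p = 1917 - 1 = 1916: (p + p//4 - p//100 + p//400) mod 7 = (1916 + 479 - 19 + 4) mod 7 = 2380 mod 7 = 0 -> Monday (Mon=0 ... Sun=6)
Day of year: 93; offset = 92
Weekday index = (0 + 92) mod 7 = 1 -> Tuesday
Weekend days: Saturday, Sunday

No


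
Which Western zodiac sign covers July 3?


Date: July 3
Conventional tropical zodiac dates: Cancer from June 21 onward; Leo starts July 23
July 3 falls within the Cancer range

Cancer


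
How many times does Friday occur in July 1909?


July 1909 has 31 days
Anchor: Jan 1, 1909. With p = 1909 - 1 = 1908: (p + p//4 - p//100 + p//400) mod 7 = (1908 + 477 - 19 + 4) mod 7 = 2370 mod 7 = 4 -> Friday (Mon=0 ... Sun=6)
Days before July (Jan-Jun): 181; July 1 index = (4 + 181) mod 7 = 3 -> Thursday
First Friday is July 2
Fridays: 2, 9, 16, 23, 30

5 Fridays


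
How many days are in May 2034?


May 2034

31 days


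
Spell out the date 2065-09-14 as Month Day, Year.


ISO 2065-09-14 parses as year=2065, month=09, day=14
Month 9 -> September

September 14, 2065


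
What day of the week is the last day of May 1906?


May 1906 has 31 days
Anchor: Jan 1, 1906. With p = 1906 - 1 = 1905: (p + p//4 - p//100 + p//400) mod 7 = (1905 + 476 - 19 + 4) mod 7 = 2366 mod 7 = 0 -> Monday (Mon=0 ... Sun=6)
Days before May (Jan-Apr): 120; May 1 index = (0 + 120) mod 7 = 1 -> Tuesday
Last day offset: 31 - 1 = 30 days
Weekday index = (1 + 30) mod 7 = 3

Thursday, May 31


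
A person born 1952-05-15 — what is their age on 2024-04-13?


Birth: 1952-05-15
Reference: 2024-04-13
Year difference: 2024 - 1952 = 72
Birthday not yet reached in 2024, subtract 1

71 years old


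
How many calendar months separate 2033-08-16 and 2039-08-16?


From August 2033 to August 2039
6 years * 12 = 72 months = 72

72 months


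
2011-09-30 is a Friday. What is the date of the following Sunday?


Current: Friday
Target: Sunday
Days ahead: 2

Next Sunday: 2011-10-02


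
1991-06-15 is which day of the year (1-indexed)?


Date: June 15, 1991
Days in months 1 through 5: 151
Plus 15 days in June

Day of year: 166


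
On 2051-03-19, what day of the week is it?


Date: March 19, 2051
Anchor: Jan 1, 2051. With p = 2051 - 1 = 2050: (p + p//4 - p//100 + p//400) mod 7 = (2050 + 512 - 20 + 5) mod 7 = 2547 mod 7 = 6 -> Sunday (Mon=0 ... Sun=6)
Days before March (Jan-Feb): 59; offset = 59 + 19 - 1 = 77
Weekday index = (6 + 77) mod 7 = 6

Day of the week: Sunday


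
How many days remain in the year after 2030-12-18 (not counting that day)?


Day of year: 352 of 365
Remaining = 365 - 352

13 days


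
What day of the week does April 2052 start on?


Target: April 1, 2052
Anchor: Jan 1, 2052. With p = 2052 - 1 = 2051: (p + p//4 - p//100 + p//400) mod 7 = (2051 + 512 - 20 + 5) mod 7 = 2548 mod 7 = 0 -> Monday (Mon=0 ... Sun=6)
Days before April (Jan-Mar): 91 days
Weekday index = (0 + 91) mod 7 = 0

Monday


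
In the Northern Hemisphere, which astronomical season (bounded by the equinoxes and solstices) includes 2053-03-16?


Date: March 16
Astronomical Winter (approx.; exact equinox/solstice day varies by year): December 21 to March 19
March 16 falls within the Winter window

Winter


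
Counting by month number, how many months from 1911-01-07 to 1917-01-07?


From January 1911 to January 1917
6 years * 12 = 72 months = 72

72 months


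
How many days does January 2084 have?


January 2084

31 days


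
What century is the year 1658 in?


Century = (year - 1) // 100 + 1
= (1658 - 1) // 100 + 1
= 1657 // 100 + 1
= 16 + 1

17th century


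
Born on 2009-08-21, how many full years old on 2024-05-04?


Birth: 2009-08-21
Reference: 2024-05-04
Year difference: 2024 - 2009 = 15
Birthday not yet reached in 2024, subtract 1

14 years old


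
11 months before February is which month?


February is month 2
2 - 11 = -9; wrap: -9 + 12 = 3

March


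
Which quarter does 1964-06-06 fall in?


Month: June (month 6)
Q1: Jan-Mar, Q2: Apr-Jun, Q3: Jul-Sep, Q4: Oct-Dec

Q2


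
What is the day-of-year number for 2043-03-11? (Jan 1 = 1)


Date: March 11, 2043
Days in months 1 through 2: 59
Plus 11 days in March

Day of year: 70


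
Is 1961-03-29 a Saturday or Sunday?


Anchor: Jan 1, 1961. With p = 1961 - 1 = 1960: (p + p//4 - p//100 + p//400) mod 7 = (1960 + 490 - 19 + 4) mod 7 = 2435 mod 7 = 6 -> Sunday (Mon=0 ... Sun=6)
Day of year: 88; offset = 87
Weekday index = (6 + 87) mod 7 = 2 -> Wednesday
Weekend days: Saturday, Sunday

No


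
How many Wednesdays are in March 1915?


March 1915 has 31 days
Anchor: Jan 1, 1915. With p = 1915 - 1 = 1914: (p + p//4 - p//100 + p//400) mod 7 = (1914 + 478 - 19 + 4) mod 7 = 2377 mod 7 = 4 -> Friday (Mon=0 ... Sun=6)
Days before March (Jan-Feb): 59; March 1 index = (4 + 59) mod 7 = 0 -> Monday
First Wednesday is March 3
Wednesdays: 3, 10, 17, 24, 31

5 Wednesdays


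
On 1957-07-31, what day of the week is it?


Date: July 31, 1957
Anchor: Jan 1, 1957. With p = 1957 - 1 = 1956: (p + p//4 - p//100 + p//400) mod 7 = (1956 + 489 - 19 + 4) mod 7 = 2430 mod 7 = 1 -> Tuesday (Mon=0 ... Sun=6)
Days before July (Jan-Jun): 181; offset = 181 + 31 - 1 = 211
Weekday index = (1 + 211) mod 7 = 2

Day of the week: Wednesday


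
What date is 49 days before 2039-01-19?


Start: 2039-01-19, subtract 49 days
Back 19 days from January 19 reaches December 31, 2038 -> 30 left
December 2038: 31 - 30 = 1 -> lands on December 1

Result: 2038-12-01


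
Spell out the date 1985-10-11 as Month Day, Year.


ISO 1985-10-11 parses as year=1985, month=10, day=11
Month 10 -> October

October 11, 1985


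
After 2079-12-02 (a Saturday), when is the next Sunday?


Current: Saturday
Target: Sunday
Days ahead: 1

Next Sunday: 2079-12-03


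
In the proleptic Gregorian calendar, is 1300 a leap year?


Gregorian leap year rule: divisible by 4, but not by 100, unless also by 400.
1300 is divisible by 100 but not 400 -> not a leap year

No


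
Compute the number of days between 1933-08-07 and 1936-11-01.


From 1933-08-07 to 1936-11-01
1933-08-07: days before August = 31 + 28 + 31 + 30 + 31 + 30 + 31 = 212 (1933 is not a leap year); day of year = 212 + 7 = 219
1936-11-01: days before November = 31 + 29 + 31 + 30 + 31 + 30 + 31 + 31 + 30 + 31 = 305 (1936 is a leap year); day of year = 305 + 1 = 306
Rest of 1933: 365 - 219 = 146
Full years 1934 (365), 1935 (365): 730
Total = 146 + 730 + 306 = 1182

1182 days


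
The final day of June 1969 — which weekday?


June 1969 has 30 days
Anchor: Jan 1, 1969. With p = 1969 - 1 = 1968: (p + p//4 - p//100 + p//400) mod 7 = (1968 + 492 - 19 + 4) mod 7 = 2445 mod 7 = 2 -> Wednesday (Mon=0 ... Sun=6)
Days before June (Jan-May): 151; June 1 index = (2 + 151) mod 7 = 6 -> Sunday
Last day offset: 30 - 1 = 29 days
Weekday index = (6 + 29) mod 7 = 0

Monday, June 30


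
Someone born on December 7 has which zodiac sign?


Date: December 7
Conventional tropical zodiac dates: Sagittarius from November 22 onward; Capricorn starts December 22
December 7 falls within the Sagittarius range

Sagittarius


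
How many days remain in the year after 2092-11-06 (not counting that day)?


Day of year: 311 of 366
Remaining = 366 - 311

55 days


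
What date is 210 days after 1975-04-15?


Start: 1975-04-15, add 210 days
April 1975 has 30 days: 30 - 15 = 15 days to April 30 -> 195 left
May 1975 has 31 days -> 164 left
June 1975 has 30 days -> 134 left
July 1975 has 31 days -> 103 left
August 1975 has 31 days -> 72 left
September 1975 has 30 days -> 42 left
October 1975 has 31 days -> 11 left
November 1975: 11 <= 30 -> lands on November 11

Result: 1975-11-11


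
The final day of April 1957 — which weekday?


April 1957 has 30 days
Anchor: Jan 1, 1957. With p = 1957 - 1 = 1956: (p + p//4 - p//100 + p//400) mod 7 = (1956 + 489 - 19 + 4) mod 7 = 2430 mod 7 = 1 -> Tuesday (Mon=0 ... Sun=6)
Days before April (Jan-Mar): 90; April 1 index = (1 + 90) mod 7 = 0 -> Monday
Last day offset: 30 - 1 = 29 days
Weekday index = (0 + 29) mod 7 = 1

Tuesday, April 30


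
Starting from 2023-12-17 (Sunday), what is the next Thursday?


Current: Sunday
Target: Thursday
Days ahead: 4

Next Thursday: 2023-12-21


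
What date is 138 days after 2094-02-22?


Start: 2094-02-22, add 138 days
February 2094 has 28 days: 28 - 22 = 6 days to February 28 -> 132 left
March 2094 has 31 days -> 101 left
April 2094 has 30 days -> 71 left
May 2094 has 31 days -> 40 left
June 2094 has 30 days -> 10 left
July 2094: 10 <= 31 -> lands on July 10

Result: 2094-07-10


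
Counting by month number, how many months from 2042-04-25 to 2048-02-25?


From April 2042 to February 2048
6 years * 12 = 72 months, minus 2 months = 70

70 months


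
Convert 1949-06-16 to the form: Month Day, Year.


ISO 1949-06-16 parses as year=1949, month=06, day=16
Month 6 -> June

June 16, 1949


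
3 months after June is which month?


June is month 6
6 + 3 = 9

September


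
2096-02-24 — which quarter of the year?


Month: February (month 2)
Q1: Jan-Mar, Q2: Apr-Jun, Q3: Jul-Sep, Q4: Oct-Dec

Q1


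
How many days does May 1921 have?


May 1921

31 days


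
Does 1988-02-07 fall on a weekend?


Anchor: Jan 1, 1988. With p = 1988 - 1 = 1987: (p + p//4 - p//100 + p//400) mod 7 = (1987 + 496 - 19 + 4) mod 7 = 2468 mod 7 = 4 -> Friday (Mon=0 ... Sun=6)
Day of year: 38; offset = 37
Weekday index = (4 + 37) mod 7 = 6 -> Sunday
Weekend days: Saturday, Sunday

Yes


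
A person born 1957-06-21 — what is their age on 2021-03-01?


Birth: 1957-06-21
Reference: 2021-03-01
Year difference: 2021 - 1957 = 64
Birthday not yet reached in 2021, subtract 1

63 years old


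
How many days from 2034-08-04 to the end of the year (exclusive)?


Day of year: 216 of 365
Remaining = 365 - 216

149 days


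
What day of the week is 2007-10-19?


Date: October 19, 2007
Anchor: Jan 1, 2007. With p = 2007 - 1 = 2006: (p + p//4 - p//100 + p//400) mod 7 = (2006 + 501 - 20 + 5) mod 7 = 2492 mod 7 = 0 -> Monday (Mon=0 ... Sun=6)
Days before October (Jan-Sep): 273; offset = 273 + 19 - 1 = 291
Weekday index = (0 + 291) mod 7 = 4

Day of the week: Friday


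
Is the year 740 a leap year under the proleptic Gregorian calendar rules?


Gregorian leap year rule: divisible by 4, but not by 100, unless also by 400.
740 is divisible by 4 but not 100 -> leap year

Yes


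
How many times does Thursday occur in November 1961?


November 1961 has 30 days
Anchor: Jan 1, 1961. With p = 1961 - 1 = 1960: (p + p//4 - p//100 + p//400) mod 7 = (1960 + 490 - 19 + 4) mod 7 = 2435 mod 7 = 6 -> Sunday (Mon=0 ... Sun=6)
Days before November (Jan-Oct): 304; November 1 index = (6 + 304) mod 7 = 2 -> Wednesday
First Thursday is November 2
Thursdays: 2, 9, 16, 23, 30

5 Thursdays


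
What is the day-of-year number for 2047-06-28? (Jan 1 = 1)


Date: June 28, 2047
Days in months 1 through 5: 151
Plus 28 days in June

Day of year: 179


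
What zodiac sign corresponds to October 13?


Date: October 13
Conventional tropical zodiac dates: Libra from September 23 onward; Scorpio starts October 23
October 13 falls within the Libra range

Libra


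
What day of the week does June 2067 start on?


Target: June 1, 2067
Anchor: Jan 1, 2067. With p = 2067 - 1 = 2066: (p + p//4 - p//100 + p//400) mod 7 = (2066 + 516 - 20 + 5) mod 7 = 2567 mod 7 = 5 -> Saturday (Mon=0 ... Sun=6)
Days before June (Jan-May): 151 days
Weekday index = (5 + 151) mod 7 = 2

Wednesday


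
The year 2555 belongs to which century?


Century = (year - 1) // 100 + 1
= (2555 - 1) // 100 + 1
= 2554 // 100 + 1
= 25 + 1

26th century


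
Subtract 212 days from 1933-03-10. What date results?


Start: 1933-03-10, subtract 212 days
Back 10 days from March 10 reaches February 28, 1933 -> 202 left
February 1933 has 28 days -> back to January 31, 1933 -> 174 left
January 1933 has 31 days -> back to December 31, 1932 -> 143 left
December 1932 has 31 days -> back to November 30, 1932 -> 112 left
November 1932 has 30 days -> back to October 31, 1932 -> 82 left
October 1932 has 31 days -> back to September 30, 1932 -> 51 left
September 1932 has 30 days -> back to August 31, 1932 -> 21 left
August 1932: 31 - 21 = 10 -> lands on August 10

Result: 1932-08-10


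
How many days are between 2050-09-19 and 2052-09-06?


From 2050-09-19 to 2052-09-06
2050-09-19: days before September = 31 + 28 + 31 + 30 + 31 + 30 + 31 + 31 = 243 (2050 is not a leap year); day of year = 243 + 19 = 262
2052-09-06: days before September = 31 + 29 + 31 + 30 + 31 + 30 + 31 + 31 = 244 (2052 is a leap year); day of year = 244 + 6 = 250
Rest of 2050: 365 - 262 = 103
Full years 2051 (365): 365
Total = 103 + 365 + 250 = 718

718 days


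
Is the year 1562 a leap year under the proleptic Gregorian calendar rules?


Gregorian leap year rule: divisible by 4, but not by 100, unless also by 400.
1562 is not divisible by 4 -> not a leap year

No


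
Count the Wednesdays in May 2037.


May 2037 has 31 days
Anchor: Jan 1, 2037. With p = 2037 - 1 = 2036: (p + p//4 - p//100 + p//400) mod 7 = (2036 + 509 - 20 + 5) mod 7 = 2530 mod 7 = 3 -> Thursday (Mon=0 ... Sun=6)
Days before May (Jan-Apr): 120; May 1 index = (3 + 120) mod 7 = 4 -> Friday
First Wednesday is May 6
Wednesdays: 6, 13, 20, 27

4 Wednesdays


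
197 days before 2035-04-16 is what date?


Start: 2035-04-16, subtract 197 days
Back 16 days from April 16 reaches March 31, 2035 -> 181 left
March 2035 has 31 days -> back to February 28, 2035 -> 150 left
February 2035 has 28 days -> back to January 31, 2035 -> 122 left
January 2035 has 31 days -> back to December 31, 2034 -> 91 left
December 2034 has 31 days -> back to November 30, 2034 -> 60 left
November 2034 has 30 days -> back to October 31, 2034 -> 30 left
October 2034: 31 - 30 = 1 -> lands on October 1

Result: 2034-10-01


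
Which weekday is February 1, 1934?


Target: February 1, 1934
Anchor: Jan 1, 1934. With p = 1934 - 1 = 1933: (p + p//4 - p//100 + p//400) mod 7 = (1933 + 483 - 19 + 4) mod 7 = 2401 mod 7 = 0 -> Monday (Mon=0 ... Sun=6)
Days before February (Jan): 31 days
Weekday index = (0 + 31) mod 7 = 3

Thursday


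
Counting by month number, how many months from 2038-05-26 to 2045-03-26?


From May 2038 to March 2045
7 years * 12 = 84 months, minus 2 months = 82

82 months


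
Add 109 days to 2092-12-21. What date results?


Start: 2092-12-21, add 109 days
December 2092 has 31 days: 31 - 21 = 10 days to December 31 -> 99 left
January 2093 has 31 days -> 68 left
February 2093 has 28 days -> 40 left
March 2093 has 31 days -> 9 left
April 2093: 9 <= 30 -> lands on April 9

Result: 2093-04-09


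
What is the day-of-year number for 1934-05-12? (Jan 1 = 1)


Date: May 12, 1934
Days in months 1 through 4: 120
Plus 12 days in May

Day of year: 132


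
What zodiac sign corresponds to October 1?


Date: October 1
Conventional tropical zodiac dates: Libra from September 23 onward; Scorpio starts October 23
October 1 falls within the Libra range

Libra


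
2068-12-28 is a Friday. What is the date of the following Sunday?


Current: Friday
Target: Sunday
Days ahead: 2

Next Sunday: 2068-12-30


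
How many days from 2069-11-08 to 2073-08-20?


From 2069-11-08 to 2073-08-20
2069-11-08: days before November = 31 + 28 + 31 + 30 + 31 + 30 + 31 + 31 + 30 + 31 = 304 (2069 is not a leap year); day of year = 304 + 8 = 312
2073-08-20: days before August = 31 + 28 + 31 + 30 + 31 + 30 + 31 = 212 (2073 is not a leap year); day of year = 212 + 20 = 232
Rest of 2069: 365 - 312 = 53
Full years 2070 (365), 2071 (365), 2072 (366): 1096
Total = 53 + 1096 + 232 = 1381

1381 days


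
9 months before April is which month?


April is month 4
4 - 9 = -5; wrap: -5 + 12 = 7

July


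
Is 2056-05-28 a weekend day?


Anchor: Jan 1, 2056. With p = 2056 - 1 = 2055: (p + p//4 - p//100 + p//400) mod 7 = (2055 + 513 - 20 + 5) mod 7 = 2553 mod 7 = 5 -> Saturday (Mon=0 ... Sun=6)
Day of year: 149; offset = 148
Weekday index = (5 + 148) mod 7 = 6 -> Sunday
Weekend days: Saturday, Sunday

Yes


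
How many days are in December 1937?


December 1937

31 days


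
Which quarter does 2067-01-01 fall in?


Month: January (month 1)
Q1: Jan-Mar, Q2: Apr-Jun, Q3: Jul-Sep, Q4: Oct-Dec

Q1


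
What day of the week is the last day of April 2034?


April 2034 has 30 days
Anchor: Jan 1, 2034. With p = 2034 - 1 = 2033: (p + p//4 - p//100 + p//400) mod 7 = (2033 + 508 - 20 + 5) mod 7 = 2526 mod 7 = 6 -> Sunday (Mon=0 ... Sun=6)
Days before April (Jan-Mar): 90; April 1 index = (6 + 90) mod 7 = 5 -> Saturday
Last day offset: 30 - 1 = 29 days
Weekday index = (5 + 29) mod 7 = 6

Sunday, April 30


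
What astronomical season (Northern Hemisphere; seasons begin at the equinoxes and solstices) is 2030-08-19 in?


Date: August 19
Astronomical Summer (approx.; exact equinox/solstice day varies by year): June 21 to September 21
August 19 falls within the Summer window

Summer


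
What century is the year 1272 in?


Century = (year - 1) // 100 + 1
= (1272 - 1) // 100 + 1
= 1271 // 100 + 1
= 12 + 1

13th century


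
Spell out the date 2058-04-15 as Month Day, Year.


ISO 2058-04-15 parses as year=2058, month=04, day=15
Month 4 -> April

April 15, 2058


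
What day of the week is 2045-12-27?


Date: December 27, 2045
Anchor: Jan 1, 2045. With p = 2045 - 1 = 2044: (p + p//4 - p//100 + p//400) mod 7 = (2044 + 511 - 20 + 5) mod 7 = 2540 mod 7 = 6 -> Sunday (Mon=0 ... Sun=6)
Days before December (Jan-Nov): 334; offset = 334 + 27 - 1 = 360
Weekday index = (6 + 360) mod 7 = 2

Day of the week: Wednesday


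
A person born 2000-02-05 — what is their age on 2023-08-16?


Birth: 2000-02-05
Reference: 2023-08-16
Year difference: 2023 - 2000 = 23

23 years old


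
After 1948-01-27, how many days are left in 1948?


Day of year: 27 of 366
Remaining = 366 - 27

339 days


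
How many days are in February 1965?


February 1965 (leap year: no)

28 days


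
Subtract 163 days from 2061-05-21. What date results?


Start: 2061-05-21, subtract 163 days
Back 21 days from May 21 reaches April 30, 2061 -> 142 left
April 2061 has 30 days -> back to March 31, 2061 -> 112 left
March 2061 has 31 days -> back to February 28, 2061 -> 81 left
February 2061 has 28 days -> back to January 31, 2061 -> 53 left
January 2061 has 31 days -> back to December 31, 2060 -> 22 left
December 2060: 31 - 22 = 9 -> lands on December 9

Result: 2060-12-09


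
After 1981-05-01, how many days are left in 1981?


Day of year: 121 of 365
Remaining = 365 - 121

244 days


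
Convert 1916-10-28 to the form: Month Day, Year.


ISO 1916-10-28 parses as year=1916, month=10, day=28
Month 10 -> October

October 28, 1916


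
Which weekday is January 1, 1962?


Target: January 1, 1962
Anchor: Jan 1, 1962. With p = 1962 - 1 = 1961: (p + p//4 - p//100 + p//400) mod 7 = (1961 + 490 - 19 + 4) mod 7 = 2436 mod 7 = 0 -> Monday (Mon=0 ... Sun=6)
Offset from anchor: 0 days
Weekday index = (0 + 0) mod 7 = 0

Monday


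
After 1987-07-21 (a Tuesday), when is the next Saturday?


Current: Tuesday
Target: Saturday
Days ahead: 4

Next Saturday: 1987-07-25


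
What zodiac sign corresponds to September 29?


Date: September 29
Conventional tropical zodiac dates: Libra from September 23 onward; Scorpio starts October 23
September 29 falls within the Libra range

Libra


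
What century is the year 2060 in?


Century = (year - 1) // 100 + 1
= (2060 - 1) // 100 + 1
= 2059 // 100 + 1
= 20 + 1

21st century


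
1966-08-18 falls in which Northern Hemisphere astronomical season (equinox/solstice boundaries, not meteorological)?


Date: August 18
Astronomical Summer (approx.; exact equinox/solstice day varies by year): June 21 to September 21
August 18 falls within the Summer window

Summer


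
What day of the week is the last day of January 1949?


January 1949 has 31 days
Anchor: Jan 1, 1949. With p = 1949 - 1 = 1948: (p + p//4 - p//100 + p//400) mod 7 = (1948 + 487 - 19 + 4) mod 7 = 2420 mod 7 = 5 -> Saturday (Mon=0 ... Sun=6)
January 1 is the anchor itself -> Saturday
Last day offset: 31 - 1 = 30 days
Weekday index = (5 + 30) mod 7 = 0

Monday, January 31


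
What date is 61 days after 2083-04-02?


Start: 2083-04-02, add 61 days
April 2083 has 30 days: 30 - 2 = 28 days to April 30 -> 33 left
May 2083 has 31 days -> 2 left
June 2083: 2 <= 30 -> lands on June 2

Result: 2083-06-02


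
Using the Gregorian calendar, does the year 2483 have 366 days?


Gregorian leap year rule: divisible by 4, but not by 100, unless also by 400.
2483 is not divisible by 4 -> not a leap year

No


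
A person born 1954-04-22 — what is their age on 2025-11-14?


Birth: 1954-04-22
Reference: 2025-11-14
Year difference: 2025 - 1954 = 71

71 years old


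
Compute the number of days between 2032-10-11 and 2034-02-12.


From 2032-10-11 to 2034-02-12
2032-10-11: days before October = 31 + 29 + 31 + 30 + 31 + 30 + 31 + 31 + 30 = 274 (2032 is a leap year); day of year = 274 + 11 = 285
2034-02-12: days before February = 31; day of year = 31 + 12 = 43
Rest of 2032: 366 - 285 = 81
Full years 2033 (365): 365
Total = 81 + 365 + 43 = 489

489 days


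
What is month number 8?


Month 8 of 12

August


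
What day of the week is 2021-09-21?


Date: September 21, 2021
Anchor: Jan 1, 2021. With p = 2021 - 1 = 2020: (p + p//4 - p//100 + p//400) mod 7 = (2020 + 505 - 20 + 5) mod 7 = 2510 mod 7 = 4 -> Friday (Mon=0 ... Sun=6)
Days before September (Jan-Aug): 243; offset = 243 + 21 - 1 = 263
Weekday index = (4 + 263) mod 7 = 1

Day of the week: Tuesday


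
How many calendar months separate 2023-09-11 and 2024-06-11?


From September 2023 to June 2024
1 year * 12 = 12 months, minus 3 months = 9

9 months


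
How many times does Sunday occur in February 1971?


February 1971 has 28 days
Anchor: Jan 1, 1971. With p = 1971 - 1 = 1970: (p + p//4 - p//100 + p//400) mod 7 = (1970 + 492 - 19 + 4) mod 7 = 2447 mod 7 = 4 -> Friday (Mon=0 ... Sun=6)
Days before February (Jan): 31; February 1 index = (4 + 31) mod 7 = 0 -> Monday
First Sunday is February 7
Sundays: 7, 14, 21, 28

4 Sundays


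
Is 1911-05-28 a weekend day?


Anchor: Jan 1, 1911. With p = 1911 - 1 = 1910: (p + p//4 - p//100 + p//400) mod 7 = (1910 + 477 - 19 + 4) mod 7 = 2372 mod 7 = 6 -> Sunday (Mon=0 ... Sun=6)
Day of year: 148; offset = 147
Weekday index = (6 + 147) mod 7 = 6 -> Sunday
Weekend days: Saturday, Sunday

Yes


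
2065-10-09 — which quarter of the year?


Month: October (month 10)
Q1: Jan-Mar, Q2: Apr-Jun, Q3: Jul-Sep, Q4: Oct-Dec

Q4


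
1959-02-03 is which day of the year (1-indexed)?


Date: February 3, 1959
Days in months 1 through 1: 31
Plus 3 days in February

Day of year: 34


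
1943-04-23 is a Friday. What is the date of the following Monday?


Current: Friday
Target: Monday
Days ahead: 3

Next Monday: 1943-04-26


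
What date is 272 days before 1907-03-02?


Start: 1907-03-02, subtract 272 days
Back 2 days from March 2 reaches February 28, 1907 -> 270 left
February 1907 has 28 days -> back to January 31, 1907 -> 242 left
January 1907 has 31 days -> back to December 31, 1906 -> 211 left
December 1906 has 31 days -> back to November 30, 1906 -> 180 left
November 1906 has 30 days -> back to October 31, 1906 -> 150 left
October 1906 has 31 days -> back to September 30, 1906 -> 119 left
September 1906 has 30 days -> back to August 31, 1906 -> 89 left
August 1906 has 31 days -> back to July 31, 1906 -> 58 left
July 1906 has 31 days -> back to June 30, 1906 -> 27 left
June 1906: 30 - 27 = 3 -> lands on June 3

Result: 1906-06-03


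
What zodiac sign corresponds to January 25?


Date: January 25
Conventional tropical zodiac dates: Aquarius from January 20 onward; Pisces starts February 19
January 25 falls within the Aquarius range

Aquarius


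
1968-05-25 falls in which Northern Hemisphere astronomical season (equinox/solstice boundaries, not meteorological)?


Date: May 25
Astronomical Spring (approx.; exact equinox/solstice day varies by year): March 20 to June 20
May 25 falls within the Spring window

Spring


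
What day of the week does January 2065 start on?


Target: January 1, 2065
Anchor: Jan 1, 2065. With p = 2065 - 1 = 2064: (p + p//4 - p//100 + p//400) mod 7 = (2064 + 516 - 20 + 5) mod 7 = 2565 mod 7 = 3 -> Thursday (Mon=0 ... Sun=6)
Offset from anchor: 0 days
Weekday index = (3 + 0) mod 7 = 3

Thursday


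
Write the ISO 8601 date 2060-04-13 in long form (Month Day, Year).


ISO 2060-04-13 parses as year=2060, month=04, day=13
Month 4 -> April

April 13, 2060


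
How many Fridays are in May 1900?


May 1900 has 31 days
Anchor: Jan 1, 1900. With p = 1900 - 1 = 1899: (p + p//4 - p//100 + p//400) mod 7 = (1899 + 474 - 18 + 4) mod 7 = 2359 mod 7 = 0 -> Monday (Mon=0 ... Sun=6)
Days before May (Jan-Apr): 120; May 1 index = (0 + 120) mod 7 = 1 -> Tuesday
First Friday is May 4
Fridays: 4, 11, 18, 25

4 Fridays


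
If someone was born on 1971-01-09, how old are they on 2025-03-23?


Birth: 1971-01-09
Reference: 2025-03-23
Year difference: 2025 - 1971 = 54

54 years old


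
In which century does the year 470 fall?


Century = (year - 1) // 100 + 1
= (470 - 1) // 100 + 1
= 469 // 100 + 1
= 4 + 1

5th century


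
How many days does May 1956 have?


May 1956

31 days


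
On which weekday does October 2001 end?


October 2001 has 31 days
Anchor: Jan 1, 2001. With p = 2001 - 1 = 2000: (p + p//4 - p//100 + p//400) mod 7 = (2000 + 500 - 20 + 5) mod 7 = 2485 mod 7 = 0 -> Monday (Mon=0 ... Sun=6)
Days before October (Jan-Sep): 273; October 1 index = (0 + 273) mod 7 = 0 -> Monday
Last day offset: 31 - 1 = 30 days
Weekday index = (0 + 30) mod 7 = 2

Wednesday, October 31


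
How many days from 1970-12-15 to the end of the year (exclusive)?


Day of year: 349 of 365
Remaining = 365 - 349

16 days


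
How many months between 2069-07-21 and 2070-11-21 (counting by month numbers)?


From July 2069 to November 2070
1 year * 12 = 12 months, plus 4 months = 16

16 months


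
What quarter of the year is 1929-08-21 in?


Month: August (month 8)
Q1: Jan-Mar, Q2: Apr-Jun, Q3: Jul-Sep, Q4: Oct-Dec

Q3


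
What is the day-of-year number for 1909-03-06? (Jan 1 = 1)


Date: March 6, 1909
Days in months 1 through 2: 59
Plus 6 days in March

Day of year: 65


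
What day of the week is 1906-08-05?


Date: August 5, 1906
Anchor: Jan 1, 1906. With p = 1906 - 1 = 1905: (p + p//4 - p//100 + p//400) mod 7 = (1905 + 476 - 19 + 4) mod 7 = 2366 mod 7 = 0 -> Monday (Mon=0 ... Sun=6)
Days before August (Jan-Jul): 212; offset = 212 + 5 - 1 = 216
Weekday index = (0 + 216) mod 7 = 6

Day of the week: Sunday


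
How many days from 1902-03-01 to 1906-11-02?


From 1902-03-01 to 1906-11-02
1902-03-01: days before March = 31 + 28 = 59 (1902 is not a leap year); day of year = 59 + 1 = 60
1906-11-02: days before November = 31 + 28 + 31 + 30 + 31 + 30 + 31 + 31 + 30 + 31 = 304 (1906 is not a leap year); day of year = 304 + 2 = 306
Rest of 1902: 365 - 60 = 305
Full years 1903 (365), 1904 (366), 1905 (365): 1096
Total = 305 + 1096 + 306 = 1707

1707 days


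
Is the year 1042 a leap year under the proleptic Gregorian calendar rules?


Gregorian leap year rule: divisible by 4, but not by 100, unless also by 400.
1042 is not divisible by 4 -> not a leap year

No


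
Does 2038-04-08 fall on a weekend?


Anchor: Jan 1, 2038. With p = 2038 - 1 = 2037: (p + p//4 - p//100 + p//400) mod 7 = (2037 + 509 - 20 + 5) mod 7 = 2531 mod 7 = 4 -> Friday (Mon=0 ... Sun=6)
Day of year: 98; offset = 97
Weekday index = (4 + 97) mod 7 = 3 -> Thursday
Weekend days: Saturday, Sunday

No


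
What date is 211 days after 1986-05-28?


Start: 1986-05-28, add 211 days
May 1986 has 31 days: 31 - 28 = 3 days to May 31 -> 208 left
June 1986 has 30 days -> 178 left
July 1986 has 31 days -> 147 left
August 1986 has 31 days -> 116 left
September 1986 has 30 days -> 86 left
October 1986 has 31 days -> 55 left
November 1986 has 30 days -> 25 left
December 1986: 25 <= 31 -> lands on December 25

Result: 1986-12-25
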